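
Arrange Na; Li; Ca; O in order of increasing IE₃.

After 2 electrons have been removed, what remains? Na²⁺ is already 1 electron into the core; Li²⁺ is already 1 electron into the core; Ca²⁺ is the bare [Ar] core; O²⁺ still has 4 valence electrons.
Usually core removal costs more than valence removal, but here the competition is close: a tightly held n=2 valence electron can cost more to remove than an n=3 core electron, so the actual values have to decide it.
Tabulated IE_3 (kJ/mol): Na 6910, Li 11815, Ca 4912, O 5300.
Overall IE_3 order: Ca < O < Na < Li.

Ca < O < Na < Li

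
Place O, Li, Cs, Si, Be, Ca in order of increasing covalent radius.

O < Be < Si < Li < Ca < Cs

Moving right in a period, electrons are added to the same shell under a stronger nuclear pull, so atoms get smaller; moving down, a new shell is opened and atoms get larger.
Here both period and group differ, so the two effects have to be weighed against each other.
Be > O: Be lies to the left of O in period 2, so the across-period effect alone puts Be larger.
Si > Be: period and group pull opposite ways; the down-group shift dominates (116 vs 102 pm).
Li > Si: the two effects oppose for this pair; the across-period effect wins (133 vs 116 pm).
Ca > Li: period and group pull opposite ways; the down-group shift dominates (171 vs 133 pm).
Cs > Ca: relative to Ca, both the across-period and down-group shifts push Cs's atomic radius up.
For reference (pm): Li 133, Be 102, O 63, Si 116, Ca 171, Cs 232.
So from smallest to largest: O < Be < Si < Li < Ca < Cs.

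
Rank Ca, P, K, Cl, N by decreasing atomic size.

N is in period 2, group 15; P is in period 3, group 15; Cl is in period 3, group 17; K is in period 4, group 1; Ca is in period 4, group 2.
Moving right in a period, electrons are added to the same shell under a stronger nuclear pull, so atoms get smaller; moving down, a new shell is opened and atoms get larger.
These span different periods and groups, so the two trends combine.
Cl > N: the two effects oppose for this pair; the down-group effect wins (99 vs 71 pm).
P > Cl: both are in period 3; the period trend gives P the larger value.
Ca > P: both effects reinforce here, so Ca is clearly the larger of the two.
K > Ca: K lies to the left of Ca in period 4, so the across-period effect alone puts K larger.
Tabulated atomic radius (pm): N 71, P 111, Cl 99, K 196, Ca 171.
So from largest to smallest: K > Ca > P > Cl > N.

K > Ca > P > Cl > N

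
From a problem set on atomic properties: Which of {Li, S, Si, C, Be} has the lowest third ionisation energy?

The third ionization energy removes an electron from the +2 ion. For each element: Li²⁺ is already 1 electron into the core; S²⁺ still has 4 valence electrons; Si²⁺ still has 2 valence electrons; C²⁺ still has 2 valence electrons; Be²⁺ is the bare [He] core.
Core electrons are held far more tightly than valence electrons, so Li and Be top the IE_3 order.
Valence configurations: S²⁺ [Ne]3s²3p², Si²⁺ [Ne]3s², C²⁺ [He]2s².
Approximate IE_3 values (kJ/mol): Li 11815, S 3357, Si 3232, C 4620, Be 14849.
So the third ionization energies run Si < S < C < Li < Be.

Si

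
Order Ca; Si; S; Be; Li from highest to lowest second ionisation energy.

Consider each +1 ion: Ca⁺ still has 1 valence electron; Si⁺ still has 3 valence electrons; S⁺ still has 5 valence electrons; Be⁺ still has 1 valence electron; Li⁺ is the bare [He] core.
Pulling an electron out of a noble-gas core costs far more than removing a remaining valence electron, so Li sits at the high end of IE_2.
Valence configurations: Ca⁺ [Ar]4s¹, Si⁺ [Ne]3s²3p¹, S⁺ [Ne]3s²3p³, Be⁺ [He]2s¹.
Tabulated IE_2 (kJ/mol): Ca 1145, Si 1577, S 2252, Be 1757, Li 7298.
So the second ionization energies run Ca < Si < Be < S < Li.

Li > S > Be > Si > Ca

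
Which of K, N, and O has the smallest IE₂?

N

The second ionization energy removes an electron from the +1 ion. For each element: K⁺ is the bare [Ar] core; N⁺ still has 4 valence electrons; O⁺ still has 5 valence electrons.
Usually core removal costs more than valence removal, but here the competition is close: a tightly held n=2 valence electron can cost more to remove than an n=3 core electron, so the actual values have to decide it.
Valence configurations: N⁺ [He]2s²2p², O⁺ [He]2s²2p³.
Approximate IE_2 values (kJ/mol): K 3052, N 2856, O 3388.
Hence IE_2: N < K < O.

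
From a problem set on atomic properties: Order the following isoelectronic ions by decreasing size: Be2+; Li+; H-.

H- > Li+ > Be2+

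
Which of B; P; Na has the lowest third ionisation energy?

P

The third ionization energy removes an electron from the +2 ion. For each element: B²⁺ still has 1 valence electron; P²⁺ still has 3 valence electrons; Na²⁺ is already 1 electron into the core.
Breaking into a closed-shell core is much more expensive than removing a leftover valence electron — Na has the largest IE_3 here.
Valence configurations: B²⁺ [He]2s¹, P²⁺ [Ne]3s²3p¹.
Approximate IE_3 values (kJ/mol): B 3660, P 2914, Na 6910.
Overall IE_3 order: P < B < Na.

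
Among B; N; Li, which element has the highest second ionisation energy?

The second ionization energy removes an electron from the +1 ion. For each element: B⁺ still has 2 valence electrons; N⁺ still has 4 valence electrons; Li⁺ is the bare [He] core.
Core electrons are held far more tightly than valence electrons, so Li tops the IE_2 order.
Valence configurations: B⁺ [He]2s², N⁺ [He]2s²2p².
Approximate IE_2 values (kJ/mol): B 2427, N 2856, Li 7298.
Overall IE_2 order: B < N < Li.

Li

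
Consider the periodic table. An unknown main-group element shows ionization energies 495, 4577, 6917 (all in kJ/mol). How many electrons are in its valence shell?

1

Look for the largest jump between consecutive ionization energies: IE2/IE1 ≈ 9.2, far larger than any earlier ratio.
That jump marks the point where a core electron is being removed. So the atom has 1 valence electron.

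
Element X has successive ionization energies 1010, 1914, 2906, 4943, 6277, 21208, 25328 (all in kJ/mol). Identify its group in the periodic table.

Group 15

Look for the largest jump between consecutive ionization energies: IE6/IE5 ≈ 3.4, far larger than any earlier ratio.
That jump marks the point where a core electron is being removed. So the atom has 5 valence electrons.
A main-group element with 5 valence electrons is in group 15.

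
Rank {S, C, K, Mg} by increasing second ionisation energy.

Mg, S, C, K

The second ionization energy removes an electron from the +1 ion. For each element: S⁺ still has 5 valence electrons; C⁺ still has 3 valence electrons; K⁺ is the bare [Ar] core; Mg⁺ still has 1 valence electron.
Core electrons are held far more tightly than valence electrons, so K tops the IE_2 order.
Valence configurations: S⁺ [Ne]3s²3p³, C⁺ [He]2s²2p¹, Mg⁺ [Ne]3s¹.
Approximate IE_2 values (kJ/mol): S 2252, C 2353, K 3052, Mg 1451.
Hence IE_2: Mg < S < C < K.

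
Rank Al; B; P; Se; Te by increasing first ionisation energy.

Al, B, Te, Se, P

B is in period 2, group 13; Al is in period 3, group 13; P is in period 3, group 15; Se is in period 4, group 16; Te is in period 5, group 16.
IE₁ increases left→right with effective nuclear charge and decreases top→bottom as the valence shell moves farther out.
These span different periods and groups, so the two trends combine.
B > Al: they share group 13; the group trend gives B the larger value.
Te > B: period and group pull opposite ways; the across-period shift dominates (869 vs 801 kJ/mol).
Se > Te: they share group 16; the group trend gives Se the larger value.
P > Se: period and group pull opposite ways; the down-group shift dominates (1012 vs 941 kJ/mol).
Approximate values (kJ/mol): B 801, Al 578, P 1012, Se 941, Te 869.
So from lowest to highest: Al < B < Te < Se < P.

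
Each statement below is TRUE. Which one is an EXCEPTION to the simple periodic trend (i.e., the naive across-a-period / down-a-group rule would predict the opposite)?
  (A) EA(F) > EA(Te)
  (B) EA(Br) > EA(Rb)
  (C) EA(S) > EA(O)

(C)

The general trend: electron affinity increases across a period and decreases down a group.
(A) F (period 2, group 17) vs Te (period 5, group 16): the stated order agrees with the simple trend.
(B) Br (period 4, group 17) vs Rb (period 5, group 1): the stated order agrees with the simple trend.
(C) S (period 3, group 16) vs O (period 2, group 16): the stated order contradicts the simple trend.
The exception is (C): the compact 2p subshell of O repels the added electron more than S's larger 3p does.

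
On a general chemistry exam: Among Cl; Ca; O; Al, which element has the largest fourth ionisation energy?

Al

The fourth ionization energy removes an electron from the +3 ion. For each element: Cl³⁺ still has 4 valence electrons; Ca³⁺ is already 1 electron into the core; O³⁺ still has 3 valence electrons; Al³⁺ is the bare [Ne] core.
Usually core removal costs more than valence removal, but here the competition is close: a tightly held n=2 valence electron can cost more to remove than an n=3 core electron, so the actual values have to decide it.
Valence configurations: Cl³⁺ [Ne]3s²3p², O³⁺ [He]2s²2p¹.
The numbers (kJ/mol): Cl 5159, Ca 6491, O 7469, Al 11577.
Hence IE_4: Cl < Ca < O < Al.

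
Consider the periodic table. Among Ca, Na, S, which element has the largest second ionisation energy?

After 1 electron has been removed, what remains? Ca⁺ still has 1 valence electron; Na⁺ is the bare [Ne] core; S⁺ still has 5 valence electrons.
Core electrons are held far more tightly than valence electrons, so Na tops the IE_2 order.
Valence configurations: Ca⁺ [Ar]4s¹, S⁺ [Ne]3s²3p³.
Tabulated IE_2 (kJ/mol): Ca 1145, Na 4562, S 2252.
So the second ionization energies run Ca < S < Na.

Na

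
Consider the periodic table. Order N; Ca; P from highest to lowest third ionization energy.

Ca > N > P

After 2 electrons have been removed, what remains? N²⁺ still has 3 valence electrons; Ca²⁺ is the bare [Ar] core; P²⁺ still has 3 valence electrons.
Breaking into a closed-shell core is much more expensive than removing a leftover valence electron — Ca has the largest IE_3 here.
Valence configurations: N²⁺ [He]2s²2p¹, P²⁺ [Ne]3s²3p¹.
Approximate IE_3 values (kJ/mol): N 4578, Ca 4912, P 2914.
Overall IE_3 order: P < N < Ca.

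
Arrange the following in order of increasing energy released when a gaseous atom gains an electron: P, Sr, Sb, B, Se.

Sr, B, P, Sb, Se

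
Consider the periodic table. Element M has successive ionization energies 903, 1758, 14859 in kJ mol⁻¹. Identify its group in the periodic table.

Look for the largest jump between consecutive ionization energies: IE3/IE2 ≈ 8.5, far larger than any earlier ratio.
That jump marks the point where a core electron is being removed. So the atom has 2 valence electrons.
A main-group element with 2 valence electrons is in group 2.

Group 2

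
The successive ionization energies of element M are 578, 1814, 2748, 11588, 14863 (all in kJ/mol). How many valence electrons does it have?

Look for the largest jump between consecutive ionization energies: IE4/IE3 ≈ 4.2, far larger than any earlier ratio.
That jump marks the point where a core electron is being removed. So the atom has 3 valence electrons.

3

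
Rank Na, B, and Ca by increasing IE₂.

Ca < B < Na

Consider each +1 ion: Na⁺ is the bare [Ne] core; B⁺ still has 2 valence electrons; Ca⁺ still has 1 valence electron.
Core electrons are held far more tightly than valence electrons, so Na tops the IE_2 order.
Valence configurations: B⁺ [He]2s², Ca⁺ [Ar]4s¹.
The numbers (kJ/mol): Na 4562, B 2427, Ca 1145.
Overall IE_2 order: Ca < B < Na.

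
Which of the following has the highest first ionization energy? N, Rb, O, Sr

N is in period 2, group 15; O is in period 2, group 16; Rb is in period 5, group 1; Sr is in period 5, group 2.
First ionization energy rises across a period (greater Z_eff holds electrons more tightly) and falls down a group (valence electrons are farther from the nucleus).
Here both period and group differ, so the two effects have to be weighed against each other.
Sr > Rb: both are in period 5; the period trend gives Sr the larger value.
O > Sr: relative to Sr, both the across-period and down-group shifts push O's first ionization energy up.
N > O: this pair runs against the simple trend — see the exception note.
Note the exception: N has a higher first ionization energy than O, contrary to the simple trend — pairing an electron in O's 2p⁴ costs repulsion energy, so O ionizes more easily than half-filled N (2p³).
Tabulated first ionization energy (kJ/mol): N 1402, O 1314, Rb 403, Sr 550.
The highest first ionization energy among these belongs to N.

N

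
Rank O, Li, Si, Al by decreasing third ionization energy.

IE_3 is the cost of taking one more electron from the +2 cation: O²⁺ still has 4 valence electrons; Li²⁺ is already 1 electron into the core; Si²⁺ still has 2 valence electrons; Al²⁺ still has 1 valence electron.
Breaking into a closed-shell core is much more expensive than removing a leftover valence electron — Li has the largest IE_3 here.
Valence configurations: O²⁺ [He]2s²2p², Si²⁺ [Ne]3s², Al²⁺ [Ne]3s¹.
The numbers (kJ/mol): O 5300, Li 11815, Si 3232, Al 2745.
So the third ionization energies run Al < Si < O < Li.

Li > O > Si > Al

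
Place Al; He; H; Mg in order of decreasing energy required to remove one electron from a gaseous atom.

H is in period 1, group 1; He is in period 1, group 18; Mg is in period 3, group 2; Al is in period 3, group 13.
Across a period the outer electron is held more tightly (higher IE₁); down a group it sits in a higher shell, more shielded, and comes off more easily.
These span different periods and groups, so the two trends combine.
Mg > Al: this pair runs against the simple trend — see the exception note.
H > Mg: the two effects oppose for this pair; the down-group effect wins (1312 vs 738 kJ/mol).
He > H: both are in period 1; the period trend gives He the larger value.
Note the exception: Mg has a higher first ionization energy than Al, contrary to the simple trend — Al's single 3p electron is easier to remove than one from Mg's filled 3s².
Tabulated first ionization energy (kJ/mol): H 1312, He 2372, Mg 738, Al 578.
So from highest to lowest: He > H > Mg > Al.

He > H > Mg > Al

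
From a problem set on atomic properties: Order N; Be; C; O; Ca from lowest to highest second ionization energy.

Consider each +1 ion: N⁺ still has 4 valence electrons; Be⁺ still has 1 valence electron; C⁺ still has 3 valence electrons; O⁺ still has 5 valence electrons; Ca⁺ still has 1 valence electron.
All are still removing valence electrons, so compare the +1 ions as you would atoms: IE_2 generally rises across a period (higher Z_eff) and falls down a group (larger shell), subject to the usual subshell exceptions.
Valence configurations: N⁺ [He]2s²2p², Be⁺ [He]2s¹, C⁺ [He]2s²2p¹, O⁺ [He]2s²2p³, Ca⁺ [Ar]4s¹.
Approximate IE_2 values (kJ/mol): N 2856, Be 1757, C 2353, O 3388, Ca 1145.
Hence IE_2: Ca < Be < C < N < O.

Ca, Be, C, N, O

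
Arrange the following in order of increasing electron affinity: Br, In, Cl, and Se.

Cl is in period 3, group 17; Se is in period 4, group 16; Br is in period 4, group 17; In is in period 5, group 13.
EA tends to increase across a period and decrease down a group, though the pattern is less regular than for IE or radius.
Here both period and group differ, so the two effects have to be weighed against each other.
Se > In: both effects reinforce here, so Se is clearly the higher of the two.
Br > Se: Br lies to the right of Se in period 4, so the across-period effect alone puts Br higher.
Cl > Br: Cl sits above Br in group 17, so the down-group effect alone puts Cl higher.
Approximate values (kJ/mol): Cl 349, Se 195, Br 325, In 29.
So from lowest to highest: In < Se < Br < Cl.

In, Se, Br, Cl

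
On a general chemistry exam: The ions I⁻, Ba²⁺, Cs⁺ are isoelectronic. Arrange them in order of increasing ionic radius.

All of these have 54 electrons, so size is governed by nuclear charge alone: the more protons, the stronger the pull on the same electron cloud, and the smaller the ion.
Nuclear charges: Ba²⁺ (Z=56), Cs⁺ (Z=55), I⁻ (Z=53).
Smallest to largest: Ba²⁺ < Cs⁺ < I⁻.

Ba²⁺, Cs⁺, I⁻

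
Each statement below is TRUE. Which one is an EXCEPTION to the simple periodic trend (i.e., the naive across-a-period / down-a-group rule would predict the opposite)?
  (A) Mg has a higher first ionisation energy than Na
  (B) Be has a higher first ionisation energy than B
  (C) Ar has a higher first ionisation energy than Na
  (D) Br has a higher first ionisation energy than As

The general trend: first ionisation energy increases across a period and decreases down a group.
(A) Mg (period 3, group 2) vs Na (period 3, group 1): the stated order agrees with the simple trend.
(B) Be (period 2, group 2) vs B (period 2, group 13): the stated order contradicts the simple trend.
(C) Ar (period 3, group 18) vs Na (period 3, group 1): the stated order agrees with the simple trend.
(D) Br (period 4, group 17) vs As (period 4, group 15): the stated order agrees with the simple trend.
The exception is (B): removing B's lone 2p electron is easier than breaking Be's filled 2s².

(B)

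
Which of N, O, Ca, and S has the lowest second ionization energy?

The second ionization energy removes an electron from the +1 ion. For each element: N⁺ still has 4 valence electrons; O⁺ still has 5 valence electrons; Ca⁺ still has 1 valence electron; S⁺ still has 5 valence electrons.
All are still removing valence electrons, so compare the +1 ions as you would atoms: IE_2 generally rises across a period (higher Z_eff) and falls down a group (larger shell), subject to the usual subshell exceptions.
Valence configurations: N⁺ [He]2s²2p², O⁺ [He]2s²2p³, Ca⁺ [Ar]4s¹, S⁺ [Ne]3s²3p³.
The numbers (kJ/mol): N 2856, O 3388, Ca 1145, S 2252.
Hence IE_2: Ca < S < N < O.

Ca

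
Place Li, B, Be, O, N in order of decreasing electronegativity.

Li is in period 2, group 1; Be is in period 2, group 2; B is in period 2, group 13; N is in period 2, group 15; O is in period 2, group 16.
Atoms toward the upper right of the periodic table pull bonding electrons most strongly.
All lie in period 2, so electronegativity increases left to right.
So from highest to lowest: O > N > B > Be > Li.

O, N, B, Be, Li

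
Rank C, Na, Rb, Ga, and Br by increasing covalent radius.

Radius decreases left→right (rising Z_eff, same n) and increases top→bottom (higher n).
Neither a single period nor a single group — weigh both effects.
Br > C: the two effects oppose for this pair; the down-group effect wins (114 vs 75 pm).
Ga > Br: both are in period 4; the period trend gives Ga the larger value.
Na > Ga: the two effects oppose for this pair; the across-period effect wins (155 vs 124 pm).
Rb > Na: Rb sits below Na in group 1, so the down-group effect alone puts Rb larger.
For reference (pm): C 75, Na 155, Ga 124, Br 114, Rb 210.
So from smallest to largest: C < Br < Ga < Na < Rb.

C, Br, Ga, Na, Rb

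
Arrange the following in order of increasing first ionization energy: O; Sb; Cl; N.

Sb, Cl, O, N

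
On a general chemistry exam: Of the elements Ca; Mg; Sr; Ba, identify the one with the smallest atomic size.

Mg

Across a period the added protons contract the valence shell; down a group each new principal shell makes the atom larger.
All are in group 2, so atomic radius increases down the group.
The smallest atomic size among these belongs to Mg.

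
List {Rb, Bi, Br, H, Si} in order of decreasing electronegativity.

Br, H, Bi, Si, Rb

EN rises left→right (higher Z_eff, smaller atoms) and falls top→bottom (larger, more shielded atoms).
Neither a single period nor a single group — weigh both effects.
Si > Rb: relative to Rb, both the across-period and down-group shifts push Si's electronegativity up.
Bi > Si: period and group pull opposite ways; the across-period shift dominates (2.02 vs 1.90).
H > Bi: the two effects oppose for this pair; the down-group effect wins (2.20 vs 2.02).
Br > H: period and group pull opposite ways; the across-period shift dominates (2.96 vs 2.20).
Tabulated electronegativity (Pauling): H 2.20, Si 1.90, Br 2.96, Rb 0.82, Bi 2.02.
So from highest to lowest: Br > H > Bi > Si > Rb.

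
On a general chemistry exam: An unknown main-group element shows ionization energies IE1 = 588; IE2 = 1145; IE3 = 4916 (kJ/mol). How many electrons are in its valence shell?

2

Look for the largest jump between consecutive ionization energies: IE3/IE2 ≈ 4.3, far larger than any earlier ratio.
That jump marks the point where a core electron is being removed. So the atom has 2 valence electrons.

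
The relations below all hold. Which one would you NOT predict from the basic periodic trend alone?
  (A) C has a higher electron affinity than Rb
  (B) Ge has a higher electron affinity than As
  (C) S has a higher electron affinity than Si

The general trend: electron affinity increases across a period and decreases down a group.
(A) C (period 2, group 14) vs Rb (period 5, group 1): the stated order agrees with the simple trend.
(B) Ge (period 4, group 14) vs As (period 4, group 15): the stated order contradicts the simple trend.
(C) S (period 3, group 16) vs Si (period 3, group 14): the stated order agrees with the simple trend.
The exception is (B): adding an electron to As's half-filled 4p³ is unfavourable, so Ge (4p²) has the more exothermic EA.

(B)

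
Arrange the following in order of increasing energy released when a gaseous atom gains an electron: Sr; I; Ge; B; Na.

B is in period 2, group 13; Na is in period 3, group 1; Ge is in period 4, group 14; Sr is in period 5, group 2; I is in period 5, group 17.
EA tends to increase across a period and decrease down a group, though the pattern is less regular than for IE or radius.
Here both period and group differ, so the two effects have to be weighed against each other.
B > Sr: relative to Sr, both the across-period and down-group shifts push B's electron affinity up.
Na > B: this pair runs against the simple trend — see the exception note.
Ge > Na: period and group pull opposite ways; the across-period shift dominates (119 vs 53 kJ/mol).
I > Ge: period and group pull opposite ways; the across-period shift dominates (295 vs 119 kJ/mol).
Note the exception: Na has a higher electron affinity than B, contrary to the simple trend — B's ns²np¹ configuration gives only a small electron affinity — the sparsely filled np subshell binds an added electron weakly.
For reference (kJ/mol): B 27, Na 53, Ge 119, Sr 5, I 295.
So from lowest to highest: Sr < B < Na < Ge < I.

Sr < B < Na < Ge < I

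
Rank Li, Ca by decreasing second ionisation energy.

IE_2 is the cost of taking one more electron from the +1 cation: Li⁺ is the bare [He] core; Ca⁺ still has 1 valence electron.
Pulling an electron out of a noble-gas core costs far more than removing a remaining valence electron, so Li sits at the high end of IE_2.
Approximate IE_2 values (kJ/mol): Li 7298, Ca 1145.
So the second ionization energies run Ca < Li.

Li > Ca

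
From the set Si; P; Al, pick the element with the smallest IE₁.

Al is in period 3, group 13; Si is in period 3, group 14; P is in period 3, group 15.
Removing the outermost electron gets harder across a period and easier down a group.
All lie in period 3, so first ionization energy increases left to right.
The smallest IE₁ among these belongs to Al.

Al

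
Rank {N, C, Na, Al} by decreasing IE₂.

After 1 electron has been removed, what remains? N⁺ still has 4 valence electrons; C⁺ still has 3 valence electrons; Na⁺ is the bare [Ne] core; Al⁺ still has 2 valence electrons.
Core electrons are held far more tightly than valence electrons, so Na tops the IE_2 order.
Valence configurations: N⁺ [He]2s²2p², C⁺ [He]2s²2p¹, Al⁺ [Ne]3s².
The numbers (kJ/mol): N 2856, C 2353, Na 4562, Al 1817.
Overall IE_2 order: Al < C < N < Na.

Na > N > C > Al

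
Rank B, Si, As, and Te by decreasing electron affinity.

Atoms with high Z_eff and room in the valence shell (especially the halogens) have the most exothermic electron affinities.
These sit on a diagonal, where the across-period and down-group effects partly cancel.
As > B: the two effects oppose for this pair; the across-period effect wins (78 vs 27 kJ/mol).
Si > As: the two effects oppose for this pair; the down-group effect wins (134 vs 78 kJ/mol).
Te > Si: period and group pull opposite ways; the across-period shift dominates (190 vs 134 kJ/mol).
Approximate values (kJ/mol): B 27, Si 134, As 78, Te 190.
So from highest to lowest: Te > Si > As > B.

Te > Si > As > B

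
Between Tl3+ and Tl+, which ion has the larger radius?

Tl+

Both ions have Z = 81 protons, but Tl3+ has lost more electrons, so its remaining electrons feel a larger effective nuclear charge per electron and are pulled in more tightly.
Higher positive charge → smaller ion, so Tl+ > Tl3+.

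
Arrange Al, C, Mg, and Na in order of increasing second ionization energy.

Mg, Al, C, Na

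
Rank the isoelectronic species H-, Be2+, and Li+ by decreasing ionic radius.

All of these have 2 electrons, so size is governed by nuclear charge alone: the more protons, the stronger the pull on the same electron cloud, and the smaller the ion.
Nuclear charges: Be2+ (Z=4), Li+ (Z=3), H- (Z=1).
Largest to smallest: H- > Li+ > Be2+.

H- > Li+ > Be2+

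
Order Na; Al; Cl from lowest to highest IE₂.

Al < Cl < Na

Consider each +1 ion: Na⁺ is the bare [Ne] core; Al⁺ still has 2 valence electrons; Cl⁺ still has 6 valence electrons.
Core electrons are held far more tightly than valence electrons, so Na tops the IE_2 order.
Valence configurations: Al⁺ [Ne]3s², Cl⁺ [Ne]3s²3p⁴.
Tabulated IE_2 (kJ/mol): Na 4562, Al 1817, Cl 2298.
So the second ionization energies run Al < Cl < Na.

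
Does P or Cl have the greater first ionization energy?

P is in period 3, group 15; Cl is in period 3, group 17.
IE₁ increases left→right with effective nuclear charge and decreases top→bottom as the valence shell moves farther out.
All lie in period 3, so first ionization energy increases left to right.
So Cl has the greater first ionization energy (Cl > P).

Cl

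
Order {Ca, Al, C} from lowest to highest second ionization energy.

After 1 electron has been removed, what remains? Ca⁺ still has 1 valence electron; Al⁺ still has 2 valence electrons; C⁺ still has 3 valence electrons.
All are still removing valence electrons, so compare the +1 ions as you would atoms: IE_2 generally rises across a period (higher Z_eff) and falls down a group (larger shell), subject to the usual subshell exceptions.
Valence configurations: Ca⁺ [Ar]4s¹, Al⁺ [Ne]3s², C⁺ [He]2s²2p¹.
Tabulated IE_2 (kJ/mol): Ca 1145, Al 1817, C 2353.
Overall IE_2 order: Ca < Al < C.

Ca, Al, C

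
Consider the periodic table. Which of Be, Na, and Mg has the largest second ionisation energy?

Na

The second ionization energy removes an electron from the +1 ion. For each element: Be⁺ still has 1 valence electron; Na⁺ is the bare [Ne] core; Mg⁺ still has 1 valence electron.
Breaking into a closed-shell core is much more expensive than removing a leftover valence electron — Na has the largest IE_2 here.
Valence configurations: Be⁺ [He]2s¹, Mg⁺ [Ne]3s¹.
Tabulated IE_2 (kJ/mol): Be 1757, Na 4562, Mg 1451.
Hence IE_2: Mg < Be < Na.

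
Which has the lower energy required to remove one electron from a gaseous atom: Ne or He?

He is in period 1, group 18; Ne is in period 2, group 18.
Across a period the outer electron is held more tightly (higher IE₁); down a group it sits in a higher shell, more shielded, and comes off more easily.
All are in group 18, so first ionization energy increases up the group.
So Ne has the lower energy required to remove one electron from a gaseous atom (Ne < He).

Ne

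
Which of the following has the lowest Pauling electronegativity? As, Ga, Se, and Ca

Ca

Atoms toward the upper right of the periodic table pull bonding electrons most strongly.
All lie in period 4, so electronegativity increases left to right.
The lowest Pauling electronegativity among these belongs to Ca.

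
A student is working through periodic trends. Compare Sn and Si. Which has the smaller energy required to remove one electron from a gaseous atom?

Sn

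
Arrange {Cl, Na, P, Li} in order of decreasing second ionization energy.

Li > Na > Cl > P

Consider each +1 ion: Cl⁺ still has 6 valence electrons; Na⁺ is the bare [Ne] core; P⁺ still has 4 valence electrons; Li⁺ is the bare [He] core.
Breaking into a closed-shell core is much more expensive than removing a leftover valence electron — Na and Li have the largest IE_2 here.
Valence configurations: Cl⁺ [Ne]3s²3p⁴, P⁺ [Ne]3s²3p².
The numbers (kJ/mol): Cl 2298, Na 4562, P 1907, Li 7298.
Overall IE_2 order: P < Cl < Na < Li.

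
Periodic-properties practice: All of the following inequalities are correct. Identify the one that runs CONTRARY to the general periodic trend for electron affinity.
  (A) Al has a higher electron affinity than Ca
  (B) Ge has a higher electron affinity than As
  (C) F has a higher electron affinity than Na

The general trend: electron affinity increases across a period and decreases down a group.
(A) Al (period 3, group 13) vs Ca (period 4, group 2): the stated order agrees with the simple trend.
(B) Ge (period 4, group 14) vs As (period 4, group 15): the stated order contradicts the simple trend.
(C) F (period 2, group 17) vs Na (period 3, group 1): the stated order agrees with the simple trend.
The exception is (B): adding an electron to As's half-filled 4p³ is unfavourable, so Ge (4p²) has the more exothermic EA.

(B)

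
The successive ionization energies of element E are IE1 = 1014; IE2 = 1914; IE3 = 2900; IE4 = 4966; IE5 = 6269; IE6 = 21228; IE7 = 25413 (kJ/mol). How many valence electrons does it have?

Look for the largest jump between consecutive ionization energies: IE6/IE5 ≈ 3.4, far larger than any earlier ratio.
That jump marks the point where a core electron is being removed. So the atom has 5 valence electrons.

5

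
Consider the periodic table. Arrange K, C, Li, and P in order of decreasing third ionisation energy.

After 2 electrons have been removed, what remains? K²⁺ is already 1 electron into the core; C²⁺ still has 2 valence electrons; Li²⁺ is already 1 electron into the core; P²⁺ still has 3 valence electrons.
Usually core removal costs more than valence removal, but here the competition is close: a tightly held n=2 valence electron can cost more to remove than an n=3 core electron, so the actual values have to decide it.
Valence configurations: C²⁺ [He]2s², P²⁺ [Ne]3s²3p¹.
Tabulated IE_3 (kJ/mol): K 4420, C 4620, Li 11815, P 2914.
Overall IE_3 order: P < K < C < Li.

Li > C > K > P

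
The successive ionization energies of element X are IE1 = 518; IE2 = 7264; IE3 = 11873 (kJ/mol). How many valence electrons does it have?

1

Look for the largest jump between consecutive ionization energies: IE2/IE1 ≈ 14.0, far larger than any earlier ratio.
That jump marks the point where a core electron is being removed. So the atom has 1 valence electron.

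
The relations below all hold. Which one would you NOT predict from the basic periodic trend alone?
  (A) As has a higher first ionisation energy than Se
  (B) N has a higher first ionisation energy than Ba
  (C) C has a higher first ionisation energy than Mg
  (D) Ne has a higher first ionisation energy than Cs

(A)

The general trend: first ionisation energy increases across a period and decreases down a group.
(A) As (period 4, group 15) vs Se (period 4, group 16): the stated order contradicts the simple trend.
(B) N (period 2, group 15) vs Ba (period 6, group 2): the stated order agrees with the simple trend.
(C) C (period 2, group 14) vs Mg (period 3, group 2): the stated order agrees with the simple trend.
(D) Ne (period 2, group 18) vs Cs (period 6, group 1): the stated order agrees with the simple trend.
The exception is (A): Se (4p⁴) ionizes more easily than half-filled As (4p³).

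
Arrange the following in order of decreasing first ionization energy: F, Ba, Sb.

F > Sb > Ba

IE₁ increases left→right with effective nuclear charge and decreases top→bottom as the valence shell moves farther out.
These span different periods and groups, so the two trends combine.
Sb > Ba: relative to Ba, both the across-period and down-group shifts push Sb's first ionization energy up.
F > Sb: both effects reinforce here, so F is clearly the higher of the two.
For reference (kJ/mol): F 1681, Sb 831, Ba 503.
So from highest to lowest: F > Sb > Ba.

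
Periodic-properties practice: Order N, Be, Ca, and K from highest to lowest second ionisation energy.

K > N > Be > Ca

IE_2 is the cost of taking one more electron from the +1 cation: N⁺ still has 4 valence electrons; Be⁺ still has 1 valence electron; Ca⁺ still has 1 valence electron; K⁺ is the bare [Ar] core.
Core electrons are held far more tightly than valence electrons, so K tops the IE_2 order.
Valence configurations: N⁺ [He]2s²2p², Be⁺ [He]2s¹, Ca⁺ [Ar]4s¹.
Tabulated IE_2 (kJ/mol): N 2856, Be 1757, Ca 1145, K 3052.
Hence IE_2: Ca < Be < N < K.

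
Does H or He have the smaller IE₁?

H is in period 1, group 1; He is in period 1, group 18.
IE₁ increases left→right with effective nuclear charge and decreases top→bottom as the valence shell moves farther out.
All lie in period 1, so first ionization energy increases left to right.
So H has the smaller IE₁ (H < He).

H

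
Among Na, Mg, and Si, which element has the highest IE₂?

IE_2 is the cost of taking one more electron from the +1 cation: Na⁺ is the bare [Ne] core; Mg⁺ still has 1 valence electron; Si⁺ still has 3 valence electrons.
Pulling an electron out of a noble-gas core costs far more than removing a remaining valence electron, so Na sits at the high end of IE_2.
Valence configurations: Mg⁺ [Ne]3s¹, Si⁺ [Ne]3s²3p¹.
Approximate IE_2 values (kJ/mol): Na 4562, Mg 1451, Si 1577.
So the second ionization energies run Mg < Si < Na.

Na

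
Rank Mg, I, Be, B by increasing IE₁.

Be is in period 2, group 2; B is in period 2, group 13; Mg is in period 3, group 2; I is in period 5, group 17.
Removing the outermost electron gets harder across a period and easier down a group.
These span different periods and groups, so the two trends combine.
B > Mg: both effects reinforce here, so B is clearly the higher of the two.
Be > B: this pair runs against the simple trend — see the exception note.
I > Be: the two effects oppose for this pair; the across-period effect wins (1008 vs 900 kJ/mol).
Note the exception: Be has a higher first ionization energy than B, contrary to the simple trend — removing B's lone 2p electron is easier than breaking Be's filled 2s².
Tabulated first ionization energy (kJ/mol): Be 900, B 801, Mg 738, I 1008.
So from lowest to highest: Mg < B < Be < I.

Mg < B < Be < I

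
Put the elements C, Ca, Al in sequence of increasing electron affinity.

C is in period 2, group 14; Al is in period 3, group 13; Ca is in period 4, group 2.
Atoms with high Z_eff and room in the valence shell (especially the halogens) have the most exothermic electron affinities.
These span different periods and groups, so the two trends combine.
Al > Ca: both effects reinforce here, so Al is clearly the higher of the two.
C > Al: relative to Al, both the across-period and down-group shifts push C's electron affinity up.
For reference (kJ/mol): C 122, Al 42, Ca 2.
So from lowest to highest: Ca < Al < C.

Ca < Al < C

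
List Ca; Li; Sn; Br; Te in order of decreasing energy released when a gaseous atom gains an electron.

Br, Te, Sn, Li, Ca

EA tends to increase across a period and decrease down a group, though the pattern is less regular than for IE or radius.
Here both period and group differ, so the two effects have to be weighed against each other.
Li > Ca: the two effects oppose for this pair; the down-group effect wins (60 vs 2 kJ/mol).
Sn > Li: the two effects oppose for this pair; the across-period effect wins (107 vs 60 kJ/mol).
Te > Sn: Te lies to the right of Sn in period 5, so the across-period effect alone puts Te higher.
Br > Te: relative to Te, both the across-period and down-group shifts push Br's electron affinity up.
Approximate values (kJ/mol): Li 60, Ca 2, Br 325, Sn 107, Te 190.
So from highest to lowest: Br > Te > Sn > Li > Ca.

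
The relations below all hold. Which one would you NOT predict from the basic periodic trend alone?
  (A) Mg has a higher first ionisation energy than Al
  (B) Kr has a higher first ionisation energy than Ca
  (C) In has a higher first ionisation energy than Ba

The general trend: first ionisation energy increases across a period and decreases down a group.
(A) Mg (period 3, group 2) vs Al (period 3, group 13): the stated order contradicts the simple trend.
(B) Kr (period 4, group 18) vs Ca (period 4, group 2): the stated order agrees with the simple trend.
(C) In (period 5, group 13) vs Ba (period 6, group 2): the stated order agrees with the simple trend.
The exception is (A): Al's single 3p electron is easier to remove than one from Mg's filled 3s².

(A)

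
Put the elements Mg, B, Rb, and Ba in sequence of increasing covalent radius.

B, Mg, Ba, Rb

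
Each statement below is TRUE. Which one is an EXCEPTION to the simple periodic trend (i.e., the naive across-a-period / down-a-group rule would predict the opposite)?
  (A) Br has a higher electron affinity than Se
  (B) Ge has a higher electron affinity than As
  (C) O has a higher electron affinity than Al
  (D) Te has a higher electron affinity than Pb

(B)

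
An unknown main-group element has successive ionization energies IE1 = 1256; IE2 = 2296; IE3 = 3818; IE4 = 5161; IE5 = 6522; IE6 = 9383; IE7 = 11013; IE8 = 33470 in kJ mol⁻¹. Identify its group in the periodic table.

Group 17

Look for the largest jump between consecutive ionization energies: IE8/IE7 ≈ 3.0, far larger than any earlier ratio.
That jump marks the point where a core electron is being removed. So the atom has 7 valence electrons.
A main-group element with 7 valence electrons is in group 17.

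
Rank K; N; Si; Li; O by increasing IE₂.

Si < N < K < O < Li

IE_2 is the cost of taking one more electron from the +1 cation: K⁺ is the bare [Ar] core; N⁺ still has 4 valence electrons; Si⁺ still has 3 valence electrons; Li⁺ is the bare [He] core; O⁺ still has 5 valence electrons.
Usually core removal costs more than valence removal, but here the competition is close: a tightly held n=2 valence electron can cost more to remove than an n=3 core electron, so the actual values have to decide it.
Valence configurations: N⁺ [He]2s²2p², Si⁺ [Ne]3s²3p¹, O⁺ [He]2s²2p³.
The numbers (kJ/mol): K 3052, N 2856, Si 1577, Li 7298, O 3388.
Overall IE_2 order: Si < N < K < O < Li.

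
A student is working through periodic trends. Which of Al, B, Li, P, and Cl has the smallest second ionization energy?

IE_2 is the cost of taking one more electron from the +1 cation: Al⁺ still has 2 valence electrons; B⁺ still has 2 valence electrons; Li⁺ is the bare [He] core; P⁺ still has 4 valence electrons; Cl⁺ still has 6 valence electrons.
Core electrons are held far more tightly than valence electrons, so Li tops the IE_2 order.
Valence configurations: Al⁺ [Ne]3s², B⁺ [He]2s², P⁺ [Ne]3s²3p², Cl⁺ [Ne]3s²3p⁴.
Approximate IE_2 values (kJ/mol): Al 1817, B 2427, Li 7298, P 1907, Cl 2298.
Putting it together, IE_2: Al < P < Cl < B < Li.

Al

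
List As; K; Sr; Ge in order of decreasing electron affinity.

Electron affinity generally becomes more exothermic across a period toward the halogens and less exothermic down a group.
These span different periods and groups, so the two trends combine.
K > Sr: period and group pull opposite ways; the down-group shift dominates (48 vs 5 kJ/mol).
As > K: both are in period 4; the period trend gives As the larger value.
Ge > As: this pair runs against the simple trend — see the exception note.
Note the exception: Ge has a higher electron affinity than As, contrary to the simple trend — adding an electron to As's half-filled 4p³ is unfavourable, so Ge (4p²) has the more exothermic EA.
Tabulated electron affinity (kJ/mol): K 48, Ge 119, As 78, Sr 5.
So from highest to lowest: Ge > As > K > Sr.

Ge, As, K, Sr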